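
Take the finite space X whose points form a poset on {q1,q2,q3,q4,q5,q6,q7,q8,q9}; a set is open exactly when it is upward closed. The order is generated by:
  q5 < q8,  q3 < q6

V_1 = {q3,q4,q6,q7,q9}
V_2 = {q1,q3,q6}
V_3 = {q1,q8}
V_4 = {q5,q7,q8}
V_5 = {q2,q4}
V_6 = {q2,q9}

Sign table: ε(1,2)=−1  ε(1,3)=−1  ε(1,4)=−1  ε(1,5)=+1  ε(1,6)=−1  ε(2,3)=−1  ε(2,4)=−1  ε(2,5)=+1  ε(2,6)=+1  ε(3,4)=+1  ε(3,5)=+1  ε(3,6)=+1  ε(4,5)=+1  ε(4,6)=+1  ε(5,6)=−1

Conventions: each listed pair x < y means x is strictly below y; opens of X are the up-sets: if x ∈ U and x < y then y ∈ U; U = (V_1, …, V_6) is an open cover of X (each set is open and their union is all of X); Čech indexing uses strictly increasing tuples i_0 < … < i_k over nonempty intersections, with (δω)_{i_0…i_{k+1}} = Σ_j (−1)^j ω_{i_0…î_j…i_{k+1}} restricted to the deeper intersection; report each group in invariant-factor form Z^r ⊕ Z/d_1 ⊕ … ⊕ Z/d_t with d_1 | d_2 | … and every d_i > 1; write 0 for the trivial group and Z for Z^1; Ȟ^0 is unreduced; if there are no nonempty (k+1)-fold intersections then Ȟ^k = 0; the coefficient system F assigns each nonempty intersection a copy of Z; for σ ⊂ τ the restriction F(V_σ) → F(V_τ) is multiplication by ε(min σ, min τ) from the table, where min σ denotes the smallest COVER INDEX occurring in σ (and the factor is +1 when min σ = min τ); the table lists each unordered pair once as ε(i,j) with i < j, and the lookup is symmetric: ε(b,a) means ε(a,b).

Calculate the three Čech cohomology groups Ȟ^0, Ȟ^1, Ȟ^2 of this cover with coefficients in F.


Ȟ^0 = 0,  Ȟ^1 = Z ⊕ Z/2,  Ȟ^2 = 0

nerve of the cover:
  V12={q3,q6} V14={q7} V15={q4} V16={q9} V23={q1} V34={q8} V56={q2}
C dims 6,7; δ0: rk 6, SNF 1^5·2
Ȟ^0 = (6 − 6) − 0 = 0, so Ȟ^0 ≅ 0
Ȟ^1 = (7 − 0) − 6 = 1 plus torsion [2], so Ȟ^1 ≅ Z ⊕ Z/2
Ȟ^2 = (0 − 0) − 0 = 0, so Ȟ^2 ≅ 0


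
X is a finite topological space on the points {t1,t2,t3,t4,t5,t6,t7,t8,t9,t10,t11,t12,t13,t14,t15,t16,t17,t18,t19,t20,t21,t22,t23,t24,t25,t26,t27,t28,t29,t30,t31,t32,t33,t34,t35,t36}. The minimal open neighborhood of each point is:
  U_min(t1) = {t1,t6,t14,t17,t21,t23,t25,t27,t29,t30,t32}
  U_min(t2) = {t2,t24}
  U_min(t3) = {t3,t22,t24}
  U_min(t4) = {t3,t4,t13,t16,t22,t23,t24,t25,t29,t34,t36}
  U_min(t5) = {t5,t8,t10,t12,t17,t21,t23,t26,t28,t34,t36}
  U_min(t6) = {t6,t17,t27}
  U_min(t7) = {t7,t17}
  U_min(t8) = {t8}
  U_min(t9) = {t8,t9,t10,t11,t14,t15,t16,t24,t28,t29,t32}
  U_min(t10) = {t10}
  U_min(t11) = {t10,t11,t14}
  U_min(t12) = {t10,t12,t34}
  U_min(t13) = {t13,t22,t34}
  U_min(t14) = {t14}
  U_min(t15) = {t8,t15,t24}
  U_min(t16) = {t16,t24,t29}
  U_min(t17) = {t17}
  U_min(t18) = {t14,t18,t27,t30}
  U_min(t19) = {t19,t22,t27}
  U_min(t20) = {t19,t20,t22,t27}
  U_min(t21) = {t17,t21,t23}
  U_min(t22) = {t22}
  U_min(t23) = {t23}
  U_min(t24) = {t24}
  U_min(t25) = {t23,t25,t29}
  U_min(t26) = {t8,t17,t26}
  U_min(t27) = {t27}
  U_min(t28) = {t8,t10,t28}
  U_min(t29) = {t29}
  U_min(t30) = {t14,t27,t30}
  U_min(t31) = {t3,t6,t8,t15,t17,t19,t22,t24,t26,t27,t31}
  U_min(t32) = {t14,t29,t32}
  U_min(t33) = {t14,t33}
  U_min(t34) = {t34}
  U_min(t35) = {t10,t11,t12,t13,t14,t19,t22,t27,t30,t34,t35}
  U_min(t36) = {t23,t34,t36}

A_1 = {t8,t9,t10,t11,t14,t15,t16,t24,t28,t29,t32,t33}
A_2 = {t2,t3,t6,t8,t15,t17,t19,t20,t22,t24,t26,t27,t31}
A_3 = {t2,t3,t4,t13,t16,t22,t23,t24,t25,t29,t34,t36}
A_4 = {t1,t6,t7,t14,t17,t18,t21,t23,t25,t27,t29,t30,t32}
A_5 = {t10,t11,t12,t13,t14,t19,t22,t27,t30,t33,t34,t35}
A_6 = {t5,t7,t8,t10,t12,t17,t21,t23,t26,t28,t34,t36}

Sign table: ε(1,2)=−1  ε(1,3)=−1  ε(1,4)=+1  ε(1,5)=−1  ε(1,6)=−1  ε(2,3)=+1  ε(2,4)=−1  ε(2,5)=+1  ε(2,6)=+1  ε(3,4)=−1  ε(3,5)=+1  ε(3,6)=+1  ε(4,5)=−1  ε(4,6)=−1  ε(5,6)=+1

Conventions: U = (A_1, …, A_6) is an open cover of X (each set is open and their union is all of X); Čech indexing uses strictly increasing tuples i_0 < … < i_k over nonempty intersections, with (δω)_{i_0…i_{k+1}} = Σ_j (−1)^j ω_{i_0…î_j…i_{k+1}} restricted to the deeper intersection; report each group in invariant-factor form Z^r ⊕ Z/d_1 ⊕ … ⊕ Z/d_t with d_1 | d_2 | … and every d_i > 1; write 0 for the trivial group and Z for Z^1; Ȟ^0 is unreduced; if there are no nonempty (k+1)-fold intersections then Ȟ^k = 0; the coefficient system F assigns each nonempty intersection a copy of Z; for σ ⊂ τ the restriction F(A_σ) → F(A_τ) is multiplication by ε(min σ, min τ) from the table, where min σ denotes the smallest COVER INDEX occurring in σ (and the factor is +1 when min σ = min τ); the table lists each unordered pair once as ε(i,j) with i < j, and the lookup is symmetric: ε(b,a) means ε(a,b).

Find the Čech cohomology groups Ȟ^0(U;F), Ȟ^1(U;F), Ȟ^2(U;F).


Ȟ^0 = Z; Ȟ^1 = 0; Ȟ^2 = Z/2

intersection data:
  A12={t8,t15,t24} A13={t16,t24,t29} A14={t14,t29,t32} A15={t10,t11,t14,t33} A16={t8,t10,t28} A23={t2,t3,t22,t24} A24={t6,t17,t27} A25={t19,t22,t27} A26={t8,t17,t26} A34={t23,t25,t29} A35={t13,t22,t34} A36={t23,t34,t36} A45={t14,t27,t30} A46={t7,t17,t21,t23} A56={t10,t12,t34}
  A123={t24} A126={t8} A134={t29} A145={t14} A156={t10} A235={t22} A245={t27} A246={t17} A346={t23} A356={t34}
C dims 6,15,10; δ0: rk 5, SNF 1^5; δ1: rk 10, SNF 1^9·2
Ȟ^0 = (6 − 5) − 0 = 1, so Ȟ^0 ≅ Z
Ȟ^1 = (15 − 10) − 5 = 0, so Ȟ^1 ≅ 0
Ȟ^2 = (10 − 0) − 10 = 0 plus torsion [2], so Ȟ^2 ≅ Z/2


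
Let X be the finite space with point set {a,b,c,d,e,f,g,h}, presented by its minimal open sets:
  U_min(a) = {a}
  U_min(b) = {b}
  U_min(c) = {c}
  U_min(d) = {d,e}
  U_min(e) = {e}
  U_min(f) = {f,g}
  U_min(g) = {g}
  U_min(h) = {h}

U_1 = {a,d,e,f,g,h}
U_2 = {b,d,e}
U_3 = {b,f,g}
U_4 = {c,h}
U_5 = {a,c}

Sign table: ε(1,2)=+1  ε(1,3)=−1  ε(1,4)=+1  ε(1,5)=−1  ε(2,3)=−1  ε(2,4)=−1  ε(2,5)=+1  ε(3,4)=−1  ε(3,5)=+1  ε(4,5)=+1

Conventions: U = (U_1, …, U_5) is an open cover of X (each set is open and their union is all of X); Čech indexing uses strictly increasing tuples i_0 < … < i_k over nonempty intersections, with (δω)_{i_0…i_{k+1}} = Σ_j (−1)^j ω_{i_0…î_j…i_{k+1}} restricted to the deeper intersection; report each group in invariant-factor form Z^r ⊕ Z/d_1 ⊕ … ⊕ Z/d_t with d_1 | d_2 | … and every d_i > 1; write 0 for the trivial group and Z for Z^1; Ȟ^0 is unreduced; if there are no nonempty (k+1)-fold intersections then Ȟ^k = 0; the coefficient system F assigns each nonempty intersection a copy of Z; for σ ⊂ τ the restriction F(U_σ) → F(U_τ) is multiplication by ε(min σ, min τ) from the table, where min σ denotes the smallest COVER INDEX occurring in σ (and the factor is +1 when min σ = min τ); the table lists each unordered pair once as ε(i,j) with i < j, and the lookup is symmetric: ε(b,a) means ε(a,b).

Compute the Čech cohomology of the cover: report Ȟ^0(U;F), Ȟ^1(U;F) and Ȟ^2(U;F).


nonempty overlaps:
  U12={d,e} U13={f,g} U14={h} U15={a} U23={b} U45={c}
C dims 5,6; δ0: rk 5, SNF 1^4·2
degree 0: 5−5−0 = 0 → Ȟ^0 ≅ 0
degree 1: 6−0−5 = 1 plus torsion [2] → Ȟ^1 ≅ Z ⊕ Z/2
degree 2: 0−0−0 = 0 → Ȟ^2 ≅ 0

Ȟ^0(U;F) ≅ 0, Ȟ^1(U;F) ≅ Z ⊕ Z/2 and Ȟ^2(U;F) ≅ 0


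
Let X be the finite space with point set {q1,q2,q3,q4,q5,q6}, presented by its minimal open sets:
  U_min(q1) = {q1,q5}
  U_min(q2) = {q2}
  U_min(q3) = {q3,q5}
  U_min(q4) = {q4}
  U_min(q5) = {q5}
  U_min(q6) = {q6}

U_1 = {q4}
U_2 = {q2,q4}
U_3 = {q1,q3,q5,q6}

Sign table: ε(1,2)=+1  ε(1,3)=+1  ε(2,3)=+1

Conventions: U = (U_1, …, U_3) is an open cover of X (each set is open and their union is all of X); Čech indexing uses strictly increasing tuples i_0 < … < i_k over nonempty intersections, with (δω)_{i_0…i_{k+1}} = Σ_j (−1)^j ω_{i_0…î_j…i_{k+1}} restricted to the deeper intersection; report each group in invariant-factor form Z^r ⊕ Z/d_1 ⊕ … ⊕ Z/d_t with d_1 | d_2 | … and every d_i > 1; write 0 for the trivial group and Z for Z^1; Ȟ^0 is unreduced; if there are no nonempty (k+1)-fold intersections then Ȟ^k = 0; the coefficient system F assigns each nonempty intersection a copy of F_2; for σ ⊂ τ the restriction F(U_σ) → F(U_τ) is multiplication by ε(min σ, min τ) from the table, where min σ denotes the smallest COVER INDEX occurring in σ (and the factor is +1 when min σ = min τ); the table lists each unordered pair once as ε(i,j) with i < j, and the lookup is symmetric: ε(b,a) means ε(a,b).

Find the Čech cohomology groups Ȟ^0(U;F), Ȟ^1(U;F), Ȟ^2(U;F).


Ȟ^0(U;F) ≅ Z/2 ⊕ Z/2,  Ȟ^1(U;F) ≅ 0,  Ȟ^2(U;F) ≅ 0

nerve simplices:
  U12={q4}
C dims 3,1; δ0: rk_F2 1
degree 0: 3−1−0 = 2 → Ȟ^0 ≅ Z/2 ⊕ Z/2
degree 1: 1−0−1 = 0 → Ȟ^1 ≅ 0
degree 2: 0−0−0 = 0 → Ȟ^2 ≅ 0


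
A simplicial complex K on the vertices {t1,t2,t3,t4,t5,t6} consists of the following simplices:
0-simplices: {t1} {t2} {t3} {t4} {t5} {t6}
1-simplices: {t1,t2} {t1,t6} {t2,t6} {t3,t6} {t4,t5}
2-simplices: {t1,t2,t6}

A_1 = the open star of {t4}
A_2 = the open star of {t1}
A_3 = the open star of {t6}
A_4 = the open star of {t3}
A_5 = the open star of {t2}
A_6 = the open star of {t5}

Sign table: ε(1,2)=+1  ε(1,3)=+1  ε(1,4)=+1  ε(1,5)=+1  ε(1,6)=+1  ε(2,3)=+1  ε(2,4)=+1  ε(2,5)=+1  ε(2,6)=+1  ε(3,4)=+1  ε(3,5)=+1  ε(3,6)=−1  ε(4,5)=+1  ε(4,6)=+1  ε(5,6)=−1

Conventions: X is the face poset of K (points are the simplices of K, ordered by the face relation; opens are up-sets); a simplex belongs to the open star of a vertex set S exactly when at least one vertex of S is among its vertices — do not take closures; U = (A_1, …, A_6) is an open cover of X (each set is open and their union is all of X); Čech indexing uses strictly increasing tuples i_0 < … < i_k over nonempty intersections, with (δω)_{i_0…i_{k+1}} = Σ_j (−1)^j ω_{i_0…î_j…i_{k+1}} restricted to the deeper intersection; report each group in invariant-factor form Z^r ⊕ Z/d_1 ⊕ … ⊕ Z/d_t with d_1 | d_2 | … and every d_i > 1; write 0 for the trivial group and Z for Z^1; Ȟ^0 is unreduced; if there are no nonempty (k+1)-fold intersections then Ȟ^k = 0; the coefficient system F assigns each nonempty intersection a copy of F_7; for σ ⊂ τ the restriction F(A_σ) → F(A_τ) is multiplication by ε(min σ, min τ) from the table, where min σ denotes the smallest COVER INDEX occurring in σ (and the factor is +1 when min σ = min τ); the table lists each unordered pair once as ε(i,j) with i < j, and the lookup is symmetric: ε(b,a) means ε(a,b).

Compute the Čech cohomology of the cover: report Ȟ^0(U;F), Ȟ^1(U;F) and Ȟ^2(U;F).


Ȟ^0 = Z/7 ⊕ Z/7, Ȟ^1 = 0, Ȟ^2 = 0

nonempty overlaps:
  A1={{t4},{t4,t5}} A2={{t1},{t1,t2},{t1,t6},{t1,t2,t6}} A3={{t6},{t1,t6},{t2,t6},{t3,t6},{t1,t2,t6}} A4={{t3},{t3,t6}} A5={{t2},{t1,t2},{t2,t6},{t1,t2,t6}} A6={{t5},{t4,t5}}
  A16={{t4,t5}} A23={{t1,t6},{t1,t2,t6}} A25={{t1,t2},{t1,t2,t6}} A34={{t3,t6}} A35={{t2,t6},{t1,t2,t6}}
  A235={{t1,t2,t6}}
C dims 6,5,1; δ0: rk_F7 4; δ1: rk_F7 1
degree 0: 6−4−0 = 2 → Ȟ^0 ≅ Z/7 ⊕ Z/7
degree 1: 5−1−4 = 0 → Ȟ^1 ≅ 0
degree 2: 1−0−1 = 0 → Ȟ^2 ≅ 0


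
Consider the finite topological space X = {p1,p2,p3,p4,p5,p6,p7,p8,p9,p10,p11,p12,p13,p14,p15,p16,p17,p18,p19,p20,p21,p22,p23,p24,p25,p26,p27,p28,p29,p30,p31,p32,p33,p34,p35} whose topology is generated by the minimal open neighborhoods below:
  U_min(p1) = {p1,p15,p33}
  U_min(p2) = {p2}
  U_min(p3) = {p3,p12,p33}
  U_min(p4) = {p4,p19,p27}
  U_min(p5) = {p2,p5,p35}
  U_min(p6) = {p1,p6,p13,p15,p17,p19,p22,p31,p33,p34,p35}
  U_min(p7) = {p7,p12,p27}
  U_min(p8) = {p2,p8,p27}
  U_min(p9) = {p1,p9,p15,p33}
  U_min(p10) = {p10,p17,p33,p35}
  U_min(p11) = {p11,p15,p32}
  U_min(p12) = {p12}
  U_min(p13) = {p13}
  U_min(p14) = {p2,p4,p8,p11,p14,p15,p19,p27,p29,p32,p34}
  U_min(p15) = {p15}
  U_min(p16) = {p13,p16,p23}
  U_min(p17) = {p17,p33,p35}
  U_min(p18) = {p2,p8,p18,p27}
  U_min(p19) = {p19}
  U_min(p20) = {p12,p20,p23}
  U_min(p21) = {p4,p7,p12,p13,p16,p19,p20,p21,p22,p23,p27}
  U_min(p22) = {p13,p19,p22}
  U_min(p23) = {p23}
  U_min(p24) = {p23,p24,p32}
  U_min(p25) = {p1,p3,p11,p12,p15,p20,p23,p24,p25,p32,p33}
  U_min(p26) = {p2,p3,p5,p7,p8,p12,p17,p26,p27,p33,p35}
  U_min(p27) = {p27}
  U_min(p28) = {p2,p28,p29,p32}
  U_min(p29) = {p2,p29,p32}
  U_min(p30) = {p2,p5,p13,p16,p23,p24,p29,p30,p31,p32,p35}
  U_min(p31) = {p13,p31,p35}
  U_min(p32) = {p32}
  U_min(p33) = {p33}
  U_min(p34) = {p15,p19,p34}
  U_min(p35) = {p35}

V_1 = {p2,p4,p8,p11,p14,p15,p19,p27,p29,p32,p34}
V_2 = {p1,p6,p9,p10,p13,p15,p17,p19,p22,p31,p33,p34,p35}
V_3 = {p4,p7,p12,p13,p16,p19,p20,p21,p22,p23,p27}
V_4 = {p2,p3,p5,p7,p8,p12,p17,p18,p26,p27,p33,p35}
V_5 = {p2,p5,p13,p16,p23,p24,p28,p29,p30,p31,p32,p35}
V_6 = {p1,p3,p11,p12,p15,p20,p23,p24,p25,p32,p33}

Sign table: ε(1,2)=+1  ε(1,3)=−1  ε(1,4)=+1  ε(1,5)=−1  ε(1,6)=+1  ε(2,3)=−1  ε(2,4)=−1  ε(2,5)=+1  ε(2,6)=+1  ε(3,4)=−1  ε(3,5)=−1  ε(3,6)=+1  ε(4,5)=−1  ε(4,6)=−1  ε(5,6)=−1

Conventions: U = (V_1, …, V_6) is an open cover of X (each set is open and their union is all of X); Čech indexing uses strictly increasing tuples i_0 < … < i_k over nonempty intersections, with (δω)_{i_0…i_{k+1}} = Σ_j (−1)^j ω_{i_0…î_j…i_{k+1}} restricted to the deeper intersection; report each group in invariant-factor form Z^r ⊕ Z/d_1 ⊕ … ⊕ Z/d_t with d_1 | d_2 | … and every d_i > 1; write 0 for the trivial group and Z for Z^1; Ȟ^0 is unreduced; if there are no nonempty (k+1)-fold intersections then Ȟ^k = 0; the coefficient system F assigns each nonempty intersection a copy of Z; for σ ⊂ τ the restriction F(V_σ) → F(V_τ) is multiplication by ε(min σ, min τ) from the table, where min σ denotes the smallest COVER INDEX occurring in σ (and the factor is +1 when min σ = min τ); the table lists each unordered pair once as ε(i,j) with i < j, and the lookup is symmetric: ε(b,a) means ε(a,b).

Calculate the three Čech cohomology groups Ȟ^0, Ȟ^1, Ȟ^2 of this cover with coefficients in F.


nonempty intersections:
  V12={p15,p19,p34} V13={p4,p19,p27} V14={p2,p8,p27} V15={p2,p29,p32} V16={p11,p15,p32} V23={p13,p19,p22} V24={p17,p33,p35} V25={p13,p31,p35} V26={p1,p15,p33} V34={p7,p12,p27} V35={p13,p16,p23} V36={p12,p20,p23} V45={p2,p5,p35} V46={p3,p12,p33} V56={p23,p24,p32}
  V123={p19} V126={p15} V134={p27} V145={p2} V156={p32} V235={p13} V245={p35} V246={p33} V346={p12} V356={p23}
C dims 6,15,10; δ0: rk 6, SNF 1^5·2; δ1: rk 9, SNF 1^9
Ȟ^0: (6−6)−0=0 ⇒ 0
Ȟ^1: (15−9)−6=0 plus torsion [2] ⇒ Z/2
Ȟ^2: (10−0)−9=1 ⇒ Z

Ȟ^0 = 0; Ȟ^1 = Z/2; Ȟ^2 = Z


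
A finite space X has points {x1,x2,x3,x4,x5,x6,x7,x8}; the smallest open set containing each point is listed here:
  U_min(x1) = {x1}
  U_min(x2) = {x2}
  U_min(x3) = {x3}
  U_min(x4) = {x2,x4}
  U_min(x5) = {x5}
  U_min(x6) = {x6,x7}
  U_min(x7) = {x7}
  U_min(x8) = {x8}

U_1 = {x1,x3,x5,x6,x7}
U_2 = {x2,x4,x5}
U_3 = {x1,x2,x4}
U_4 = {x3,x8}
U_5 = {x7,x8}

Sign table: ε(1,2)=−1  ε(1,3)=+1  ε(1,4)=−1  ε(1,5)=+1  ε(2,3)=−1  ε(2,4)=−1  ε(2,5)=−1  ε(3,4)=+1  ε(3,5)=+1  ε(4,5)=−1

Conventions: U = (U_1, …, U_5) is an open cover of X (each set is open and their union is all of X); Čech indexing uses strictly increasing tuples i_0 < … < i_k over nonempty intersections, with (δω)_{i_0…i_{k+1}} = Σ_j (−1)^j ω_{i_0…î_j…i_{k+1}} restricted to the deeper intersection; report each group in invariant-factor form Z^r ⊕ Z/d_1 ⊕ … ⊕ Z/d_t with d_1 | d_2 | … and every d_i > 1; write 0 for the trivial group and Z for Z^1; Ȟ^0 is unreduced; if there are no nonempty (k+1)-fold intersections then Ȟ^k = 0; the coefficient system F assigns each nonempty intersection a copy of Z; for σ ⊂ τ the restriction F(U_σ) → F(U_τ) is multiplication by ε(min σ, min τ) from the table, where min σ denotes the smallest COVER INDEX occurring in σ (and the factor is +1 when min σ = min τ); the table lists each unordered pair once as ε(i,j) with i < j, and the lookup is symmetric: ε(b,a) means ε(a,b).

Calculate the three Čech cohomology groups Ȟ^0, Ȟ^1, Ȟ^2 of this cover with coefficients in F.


nerve of the cover:
  U12={x5} U13={x1} U14={x3} U15={x7} U23={x2,x4} U45={x8}
C dims 5,6; δ0: rk 4, SNF 1^4
Ȟ^0 = (5 − 4) − 0 = 1, so Ȟ^0 ≅ Z
Ȟ^1 = (6 − 0) − 4 = 2, so Ȟ^1 ≅ Z^2
Ȟ^2 = (0 − 0) − 0 = 0, so Ȟ^2 ≅ 0

Ȟ^0 = Z, Ȟ^1 = Z^2 and Ȟ^2 = 0


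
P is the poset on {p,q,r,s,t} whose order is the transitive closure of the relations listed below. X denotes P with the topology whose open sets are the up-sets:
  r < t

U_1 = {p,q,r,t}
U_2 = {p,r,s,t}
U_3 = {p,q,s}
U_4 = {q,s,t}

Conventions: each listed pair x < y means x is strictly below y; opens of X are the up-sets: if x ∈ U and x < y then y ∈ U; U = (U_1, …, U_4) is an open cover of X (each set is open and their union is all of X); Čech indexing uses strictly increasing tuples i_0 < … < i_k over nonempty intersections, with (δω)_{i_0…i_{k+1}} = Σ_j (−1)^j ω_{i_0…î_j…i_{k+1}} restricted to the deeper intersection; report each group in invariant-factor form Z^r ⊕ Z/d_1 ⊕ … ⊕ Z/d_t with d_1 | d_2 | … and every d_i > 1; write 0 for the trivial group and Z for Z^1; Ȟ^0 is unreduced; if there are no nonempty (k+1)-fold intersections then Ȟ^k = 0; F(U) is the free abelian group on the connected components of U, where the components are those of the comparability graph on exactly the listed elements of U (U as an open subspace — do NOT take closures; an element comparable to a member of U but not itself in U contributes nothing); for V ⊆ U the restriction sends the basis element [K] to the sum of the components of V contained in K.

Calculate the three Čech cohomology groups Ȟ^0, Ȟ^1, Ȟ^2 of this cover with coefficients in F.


nerve simplices:
  U12={p,r,t} U13={p,q} U14={q,t} U23={p,s} U24={s,t} U34={q,s}
  U123={p} U124={t} U134={q} U234={s}
components per intersection:
  U1: {p} {q} {r,t}
  U2: {p} {r,t} {s}
  U3: {p} {q} {s}
  U4: {q} {s} {t}
  U12: {p} {r,t}
  U13: {p} {q}
  U14: {q} {t}
  U23: {p} {s}
  U24: {s} {t}
  U34: {q} {s}
  U123: {p}
  U124: {t}
  U134: {q}
  U234: {s}
C dims 12,12,4; δ0: rk 8, SNF 1^8; δ1: rk 4, SNF 1^4
degree 0: 12−8−0 = 4 → Ȟ^0 ≅ Z^4
degree 1: 12−4−8 = 0 → Ȟ^1 ≅ 0
degree 2: 4−0−4 = 0 → Ȟ^2 ≅ 0

Ȟ^0 ≅ Z^4, Ȟ^1 ≅ 0, Ȟ^2 ≅ 0


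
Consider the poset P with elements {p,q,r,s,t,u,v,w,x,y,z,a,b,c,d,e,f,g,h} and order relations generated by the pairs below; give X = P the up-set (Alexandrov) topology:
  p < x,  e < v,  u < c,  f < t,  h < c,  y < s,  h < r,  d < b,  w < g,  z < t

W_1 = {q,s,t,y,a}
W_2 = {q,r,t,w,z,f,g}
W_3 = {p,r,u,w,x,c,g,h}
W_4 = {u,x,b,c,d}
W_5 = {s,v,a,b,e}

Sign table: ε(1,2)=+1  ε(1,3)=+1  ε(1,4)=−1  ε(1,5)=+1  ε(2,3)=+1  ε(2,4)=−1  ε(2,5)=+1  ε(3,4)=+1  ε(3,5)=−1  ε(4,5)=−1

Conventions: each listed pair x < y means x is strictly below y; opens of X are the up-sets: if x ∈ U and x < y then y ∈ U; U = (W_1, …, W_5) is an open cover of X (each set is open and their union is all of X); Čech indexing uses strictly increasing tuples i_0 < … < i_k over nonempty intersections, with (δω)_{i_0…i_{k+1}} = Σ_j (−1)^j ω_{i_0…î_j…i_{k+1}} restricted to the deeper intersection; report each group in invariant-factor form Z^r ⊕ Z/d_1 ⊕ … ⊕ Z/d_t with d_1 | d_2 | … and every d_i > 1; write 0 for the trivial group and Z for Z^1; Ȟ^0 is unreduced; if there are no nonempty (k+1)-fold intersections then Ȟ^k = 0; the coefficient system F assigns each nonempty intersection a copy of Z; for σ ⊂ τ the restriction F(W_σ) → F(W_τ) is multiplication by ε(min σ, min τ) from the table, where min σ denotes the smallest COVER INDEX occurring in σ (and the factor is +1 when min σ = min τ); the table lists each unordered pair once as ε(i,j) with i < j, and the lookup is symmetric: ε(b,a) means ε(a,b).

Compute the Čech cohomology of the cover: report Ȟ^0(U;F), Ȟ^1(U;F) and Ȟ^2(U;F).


Ȟ^0 = 0, Ȟ^1 = Z/2 and Ȟ^2 = 0

nerve simplices:
  W12={q,t} W15={s,a} W23={r,w,g} W34={u,x,c} W45={b}
C dims 5,5; δ0: rk 5, SNF 1^4·2
degree 0: 5−5−0 = 0 → Ȟ^0 ≅ 0
degree 1: 5−0−5 = 0 plus torsion [2] → Ȟ^1 ≅ Z/2
degree 2: 0−0−0 = 0 → Ȟ^2 ≅ 0


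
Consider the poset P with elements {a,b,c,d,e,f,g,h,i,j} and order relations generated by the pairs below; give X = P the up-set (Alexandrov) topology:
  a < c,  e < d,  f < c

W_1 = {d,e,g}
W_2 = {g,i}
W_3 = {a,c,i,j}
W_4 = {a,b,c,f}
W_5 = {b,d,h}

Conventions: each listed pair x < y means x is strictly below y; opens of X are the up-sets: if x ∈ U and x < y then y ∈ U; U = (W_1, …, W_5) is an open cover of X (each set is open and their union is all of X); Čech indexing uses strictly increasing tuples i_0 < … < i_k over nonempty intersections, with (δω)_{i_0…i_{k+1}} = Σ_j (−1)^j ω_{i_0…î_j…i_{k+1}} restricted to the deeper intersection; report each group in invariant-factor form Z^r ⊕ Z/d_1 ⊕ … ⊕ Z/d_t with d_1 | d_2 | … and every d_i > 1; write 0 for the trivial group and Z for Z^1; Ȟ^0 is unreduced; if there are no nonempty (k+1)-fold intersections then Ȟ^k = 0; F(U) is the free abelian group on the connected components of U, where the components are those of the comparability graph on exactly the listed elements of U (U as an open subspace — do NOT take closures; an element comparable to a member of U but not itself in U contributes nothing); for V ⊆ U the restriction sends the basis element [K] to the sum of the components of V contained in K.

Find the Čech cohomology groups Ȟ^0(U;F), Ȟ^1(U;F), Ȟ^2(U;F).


cover nerve:
  W12={g} W15={d} W23={i} W34={a,c} W45={b}
components per intersection:
  W1: {d,e} {g}
  W2: {g} {i}
  W3: {a,c} {i} {j}
  W4: {a,c,f} {b}
  W5: {b} {d} {h}
  W12: {g}
  W15: {d}
  W23: {i}
  W34: {a,c}
  W45: {b}
C dims 12,5; δ0: rk 5, SNF 1^5
Ȟ^0: (12−5)−0=7 ⇒ Z^7
Ȟ^1: (5−0)−5=0 ⇒ 0
Ȟ^2: (0−0)−0=0 ⇒ 0

Ȟ^0 = Z^7,  Ȟ^1 = 0,  Ȟ^2 = 0


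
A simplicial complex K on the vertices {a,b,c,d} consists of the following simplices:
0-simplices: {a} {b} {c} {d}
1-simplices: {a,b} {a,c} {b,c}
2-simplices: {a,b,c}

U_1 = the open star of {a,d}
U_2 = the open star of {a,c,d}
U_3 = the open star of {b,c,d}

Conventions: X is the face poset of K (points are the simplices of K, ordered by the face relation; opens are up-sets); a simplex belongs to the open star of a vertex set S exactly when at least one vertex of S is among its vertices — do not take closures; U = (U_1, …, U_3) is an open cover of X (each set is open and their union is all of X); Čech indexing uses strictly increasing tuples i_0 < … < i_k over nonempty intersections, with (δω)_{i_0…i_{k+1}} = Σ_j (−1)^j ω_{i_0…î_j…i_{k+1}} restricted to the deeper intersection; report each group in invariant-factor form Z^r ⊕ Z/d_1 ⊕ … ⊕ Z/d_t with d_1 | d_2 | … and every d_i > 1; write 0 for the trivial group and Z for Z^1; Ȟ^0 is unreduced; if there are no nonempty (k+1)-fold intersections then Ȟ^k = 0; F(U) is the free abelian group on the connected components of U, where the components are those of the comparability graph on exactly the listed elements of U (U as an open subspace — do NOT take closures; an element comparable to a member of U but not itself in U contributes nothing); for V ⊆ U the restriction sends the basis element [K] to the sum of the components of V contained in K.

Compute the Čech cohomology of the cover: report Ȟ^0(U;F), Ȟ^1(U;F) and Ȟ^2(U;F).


Ȟ^0 = Z^2,  Ȟ^1 = 0,  Ȟ^2 = 0

nonempty intersections:
  U1={{a},{d},{a,b},{a,c},{a,b,c}} U2={{a},{c},{d},{a,b},{a,c},{b,c},{a,b,c}} U3={{b},{c},{d},{a,b},{a,c},{b,c},{a,b,c}}
  U12={{a},{d},{a,b},{a,c},{a,b,c}} U13={{d},{a,b},{a,c},{a,b,c}} U23={{c},{d},{a,b},{a,c},{b,c},{a,b,c}}
  U123={{d},{a,b},{a,c},{a,b,c}}
components per intersection:
  U1: {{a},{a,b},{a,c},{a,b,c}} {{d}}
  U2: {{a},{c},{a,b},{a,c},{b,c},{a,b,c}} {{d}}
  U3: {{b},{c},{a,b},{a,c},{b,c},{a,b,c}} {{d}}
  U12: {{a},{a,b},{a,c},{a,b,c}} {{d}}
  U13: {{d}} {{a,b},{a,c},{a,b,c}}
  U23: {{c},{a,b},{a,c},{b,c},{a,b,c}} {{d}}
  U123: {{d}} {{a,b},{a,c},{a,b,c}}
C dims 6,6,2; δ0: rk 4, SNF 1^4; δ1: rk 2, SNF 1^2
Ȟ^0: (6−4)−0=2 ⇒ Z^2
Ȟ^1: (6−2)−4=0 ⇒ 0
Ȟ^2: (2−0)−2=0 ⇒ 0


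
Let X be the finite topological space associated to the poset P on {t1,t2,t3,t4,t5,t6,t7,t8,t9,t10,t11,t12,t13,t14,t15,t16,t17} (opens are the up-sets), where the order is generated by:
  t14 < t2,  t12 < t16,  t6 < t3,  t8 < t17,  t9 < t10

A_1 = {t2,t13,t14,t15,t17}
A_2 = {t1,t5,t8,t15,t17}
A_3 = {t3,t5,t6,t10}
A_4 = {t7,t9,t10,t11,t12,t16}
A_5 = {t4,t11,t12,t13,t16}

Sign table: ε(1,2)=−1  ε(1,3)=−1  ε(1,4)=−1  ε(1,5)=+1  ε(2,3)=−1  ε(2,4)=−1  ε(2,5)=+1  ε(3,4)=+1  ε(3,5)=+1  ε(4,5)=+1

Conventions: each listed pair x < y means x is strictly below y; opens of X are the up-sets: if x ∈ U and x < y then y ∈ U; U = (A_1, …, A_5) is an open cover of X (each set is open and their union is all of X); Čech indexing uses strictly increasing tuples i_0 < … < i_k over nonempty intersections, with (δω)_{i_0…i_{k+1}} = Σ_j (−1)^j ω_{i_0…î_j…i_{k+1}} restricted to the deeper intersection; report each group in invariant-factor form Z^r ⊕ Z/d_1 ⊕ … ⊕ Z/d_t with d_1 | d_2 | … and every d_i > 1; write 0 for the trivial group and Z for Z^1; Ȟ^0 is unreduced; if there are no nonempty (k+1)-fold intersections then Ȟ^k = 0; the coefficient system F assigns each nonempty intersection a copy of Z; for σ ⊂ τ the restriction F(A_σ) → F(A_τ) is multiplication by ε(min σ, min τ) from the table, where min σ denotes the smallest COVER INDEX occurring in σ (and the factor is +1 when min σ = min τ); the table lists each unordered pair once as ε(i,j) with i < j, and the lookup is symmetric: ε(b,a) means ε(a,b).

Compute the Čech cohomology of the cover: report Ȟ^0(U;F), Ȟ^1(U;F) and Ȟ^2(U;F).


nonempty intersections:
  A12={t15,t17} A15={t13} A23={t5} A34={t10} A45={t11,t12,t16}
C dims 5,5; δ0: rk 4, SNF 1^4
Ȟ^0: (5−4)−0=1 ⇒ Z
Ȟ^1: (5−0)−4=1 ⇒ Z
Ȟ^2: (0−0)−0=0 ⇒ 0

Ȟ^0 ≅ Z; Ȟ^1 ≅ Z; Ȟ^2 ≅ 0


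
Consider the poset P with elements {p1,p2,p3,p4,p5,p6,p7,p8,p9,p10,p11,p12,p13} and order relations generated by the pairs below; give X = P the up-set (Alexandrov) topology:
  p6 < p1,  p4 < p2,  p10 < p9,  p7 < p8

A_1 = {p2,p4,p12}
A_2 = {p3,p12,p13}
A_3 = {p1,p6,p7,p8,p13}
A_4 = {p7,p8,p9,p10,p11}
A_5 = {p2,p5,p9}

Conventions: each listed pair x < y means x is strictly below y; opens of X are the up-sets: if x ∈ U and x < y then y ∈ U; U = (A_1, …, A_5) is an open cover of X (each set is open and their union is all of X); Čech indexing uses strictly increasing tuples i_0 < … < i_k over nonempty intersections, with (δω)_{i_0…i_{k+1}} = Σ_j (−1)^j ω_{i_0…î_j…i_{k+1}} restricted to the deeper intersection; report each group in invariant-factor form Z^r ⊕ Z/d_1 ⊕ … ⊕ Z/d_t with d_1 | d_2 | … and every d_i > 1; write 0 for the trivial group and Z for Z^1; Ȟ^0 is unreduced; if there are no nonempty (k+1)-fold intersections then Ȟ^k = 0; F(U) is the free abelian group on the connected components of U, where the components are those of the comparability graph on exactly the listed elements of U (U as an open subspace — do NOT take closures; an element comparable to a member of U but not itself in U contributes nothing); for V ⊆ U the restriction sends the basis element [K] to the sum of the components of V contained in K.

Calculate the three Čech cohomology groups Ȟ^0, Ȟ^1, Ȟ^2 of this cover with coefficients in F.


intersection data:
  A12={p12} A15={p2} A23={p13} A34={p7,p8} A45={p9}
components per intersection:
  A1: {p2,p4} {p12}
  A2: {p3} {p12} {p13}
  A3: {p1,p6} {p7,p8} {p13}
  A4: {p7,p8} {p9,p10} {p11}
  A5: {p2} {p5} {p9}
  A12: {p12}
  A15: {p2}
  A23: {p13}
  A34: {p7,p8}
  A45: {p9}
C dims 14,5; δ0: rk 5, SNF 1^5
Ȟ^0 = (14 − 5) − 0 = 9, so Ȟ^0 ≅ Z^9
Ȟ^1 = (5 − 0) − 5 = 0, so Ȟ^1 ≅ 0
Ȟ^2 = (0 − 0) − 0 = 0, so Ȟ^2 ≅ 0

Ȟ^0 = Z^9,  Ȟ^1 = 0,  Ȟ^2 = 0


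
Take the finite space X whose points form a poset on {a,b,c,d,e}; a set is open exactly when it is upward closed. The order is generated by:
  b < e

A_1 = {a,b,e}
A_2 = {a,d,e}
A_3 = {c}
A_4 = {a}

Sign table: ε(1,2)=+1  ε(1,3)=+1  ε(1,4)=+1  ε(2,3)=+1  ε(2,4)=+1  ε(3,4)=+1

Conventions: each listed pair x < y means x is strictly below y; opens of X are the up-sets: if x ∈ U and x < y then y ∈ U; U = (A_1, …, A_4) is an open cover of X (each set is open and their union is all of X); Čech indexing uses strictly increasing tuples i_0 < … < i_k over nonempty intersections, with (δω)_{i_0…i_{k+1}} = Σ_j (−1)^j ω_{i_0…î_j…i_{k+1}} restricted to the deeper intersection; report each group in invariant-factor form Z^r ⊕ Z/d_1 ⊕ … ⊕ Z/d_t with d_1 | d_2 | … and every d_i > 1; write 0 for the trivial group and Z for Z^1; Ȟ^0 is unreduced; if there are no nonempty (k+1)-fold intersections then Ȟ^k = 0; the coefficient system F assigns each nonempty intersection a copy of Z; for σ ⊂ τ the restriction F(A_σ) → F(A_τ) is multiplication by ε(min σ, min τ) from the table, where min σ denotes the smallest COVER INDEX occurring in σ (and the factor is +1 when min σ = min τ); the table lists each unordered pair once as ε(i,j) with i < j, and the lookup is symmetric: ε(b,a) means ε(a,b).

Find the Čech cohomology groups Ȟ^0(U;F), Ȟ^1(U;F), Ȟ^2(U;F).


Ȟ^0(U;F) ≅ Z^2, Ȟ^1(U;F) ≅ 0 and Ȟ^2(U;F) ≅ 0

nerve of the cover:
  A12={a,e} A14={a} A24={a}
  A124={a}
C dims 4,3,1; δ0: rk 2, SNF 1^2; δ1: rk 1, SNF 1^1
Ȟ^0 = (4 − 2) − 0 = 2, so Ȟ^0 ≅ Z^2
Ȟ^1 = (3 − 1) − 2 = 0, so Ȟ^1 ≅ 0
Ȟ^2 = (1 − 0) − 1 = 0, so Ȟ^2 ≅ 0


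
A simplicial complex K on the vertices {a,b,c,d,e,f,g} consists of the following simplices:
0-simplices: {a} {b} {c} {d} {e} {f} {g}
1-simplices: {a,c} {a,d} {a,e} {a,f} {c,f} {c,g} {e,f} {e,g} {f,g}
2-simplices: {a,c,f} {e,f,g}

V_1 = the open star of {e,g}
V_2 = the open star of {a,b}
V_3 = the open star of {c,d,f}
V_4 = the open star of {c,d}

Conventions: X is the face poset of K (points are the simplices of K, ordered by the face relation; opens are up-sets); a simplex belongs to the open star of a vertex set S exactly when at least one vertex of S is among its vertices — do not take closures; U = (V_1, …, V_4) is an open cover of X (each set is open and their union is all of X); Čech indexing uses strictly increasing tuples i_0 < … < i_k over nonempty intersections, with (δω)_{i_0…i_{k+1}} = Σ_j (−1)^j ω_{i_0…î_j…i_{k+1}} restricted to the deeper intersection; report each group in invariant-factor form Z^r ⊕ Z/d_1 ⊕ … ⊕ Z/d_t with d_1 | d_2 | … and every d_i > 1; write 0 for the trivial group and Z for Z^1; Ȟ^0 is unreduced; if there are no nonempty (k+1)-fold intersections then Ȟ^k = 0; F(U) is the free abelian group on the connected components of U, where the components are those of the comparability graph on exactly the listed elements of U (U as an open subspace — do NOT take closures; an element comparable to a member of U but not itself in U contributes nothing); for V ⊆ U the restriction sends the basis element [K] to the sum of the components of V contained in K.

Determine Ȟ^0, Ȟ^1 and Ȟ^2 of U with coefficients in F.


nerve simplices:
  V1={{e},{g},{a,e},{c,g},{e,f},{e,g},{f,g},{e,f,g}} V2={{a},{b},{a,c},{a,d},{a,e},{a,f},{a,c,f}} V3={{c},{d},{f},{a,c},{a,d},{a,f},{c,f},{c,g},{e,f},{f,g},{a,c,f},{e,f,g}} V4={{c},{d},{a,c},{a,d},{c,f},{c,g},{a,c,f}}
  V12={{a,e}} V13={{c,g},{e,f},{f,g},{e,f,g}} V14={{c,g}} V23={{a,c},{a,d},{a,f},{a,c,f}} V24={{a,c},{a,d},{a,c,f}} V34={{c},{d},{a,c},{a,d},{c,f},{c,g},{a,c,f}}
  V134={{c,g}} V234={{a,c},{a,d},{a,c,f}}
components per intersection:
  V1: {{e},{g},{a,e},{c,g},{e,f},{e,g},{f,g},{e,f,g}}
  V2: {{a},{a,c},{a,d},{a,e},{a,f},{a,c,f}} {{b}}
  V3: {{c},{f},{a,c},{a,f},{c,f},{c,g},{e,f},{f,g},{a,c,f},{e,f,g}} {{d},{a,d}}
  V4: {{c},{a,c},{c,f},{c,g},{a,c,f}} {{d},{a,d}}
  V12: {{a,e}}
  V13: {{c,g}} {{e,f},{f,g},{e,f,g}}
  V14: {{c,g}}
  V23: {{a,c},{a,f},{a,c,f}} {{a,d}}
  V24: {{a,c},{a,c,f}} {{a,d}}
  V34: {{c},{a,c},{c,f},{c,g},{a,c,f}} {{d},{a,d}}
  V134: {{c,g}}
  V234: {{a,c},{a,c,f}} {{a,d}}
C dims 7,10,3; δ0: rk 5, SNF 1^5; δ1: rk 3, SNF 1^3
degree 0: 7−5−0 = 2 → Ȟ^0 ≅ Z^2
degree 1: 10−3−5 = 2 → Ȟ^1 ≅ Z^2
degree 2: 3−0−3 = 0 → Ȟ^2 ≅ 0

Ȟ^0(U;F) ≅ Z^2; Ȟ^1(U;F) ≅ Z^2; Ȟ^2(U;F) ≅ 0


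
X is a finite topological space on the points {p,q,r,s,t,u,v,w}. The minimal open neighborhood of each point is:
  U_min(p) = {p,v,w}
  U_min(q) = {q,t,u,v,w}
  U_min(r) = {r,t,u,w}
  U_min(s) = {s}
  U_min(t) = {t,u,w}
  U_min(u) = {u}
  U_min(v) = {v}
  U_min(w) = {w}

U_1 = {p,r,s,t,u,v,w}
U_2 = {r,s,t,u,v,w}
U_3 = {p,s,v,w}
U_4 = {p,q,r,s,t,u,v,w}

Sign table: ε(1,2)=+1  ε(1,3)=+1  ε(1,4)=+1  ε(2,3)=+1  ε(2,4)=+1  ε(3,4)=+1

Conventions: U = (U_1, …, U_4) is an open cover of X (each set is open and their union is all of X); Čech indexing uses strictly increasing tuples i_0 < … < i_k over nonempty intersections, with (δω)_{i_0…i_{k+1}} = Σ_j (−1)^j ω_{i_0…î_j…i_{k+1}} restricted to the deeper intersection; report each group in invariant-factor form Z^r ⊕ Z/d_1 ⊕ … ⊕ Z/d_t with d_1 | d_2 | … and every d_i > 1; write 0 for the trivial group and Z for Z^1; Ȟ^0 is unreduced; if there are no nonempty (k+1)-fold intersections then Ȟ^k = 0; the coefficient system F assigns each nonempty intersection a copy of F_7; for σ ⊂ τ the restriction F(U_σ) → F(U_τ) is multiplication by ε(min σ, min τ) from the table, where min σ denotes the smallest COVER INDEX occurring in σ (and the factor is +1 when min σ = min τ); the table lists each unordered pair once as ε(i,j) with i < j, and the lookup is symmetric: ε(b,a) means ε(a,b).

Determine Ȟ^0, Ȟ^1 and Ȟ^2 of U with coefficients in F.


nonempty overlaps:
  U12={r,s,t,u,v,w} U13={p,s,v,w} U14={p,r,s,t,u,v,w} U23={s,v,w} U24={r,s,t,u,v,w} U34={p,s,v,w}
  U123={s,v,w} U124={r,s,t,u,v,w} U134={p,s,v,w} U234={s,v,w}
  U1234={s,v,w}
C dims 4,6,4,1; δ0: rk_F7 3; δ1: rk_F7 3; δ2: rk_F7 1
degree 0: 4−3−0 = 1 → Ȟ^0 ≅ Z/7
degree 1: 6−3−3 = 0 → Ȟ^1 ≅ 0
degree 2: 4−1−3 = 0 → Ȟ^2 ≅ 0

Ȟ^0(U;F) ≅ Z/7, Ȟ^1(U;F) ≅ 0, Ȟ^2(U;F) ≅ 0


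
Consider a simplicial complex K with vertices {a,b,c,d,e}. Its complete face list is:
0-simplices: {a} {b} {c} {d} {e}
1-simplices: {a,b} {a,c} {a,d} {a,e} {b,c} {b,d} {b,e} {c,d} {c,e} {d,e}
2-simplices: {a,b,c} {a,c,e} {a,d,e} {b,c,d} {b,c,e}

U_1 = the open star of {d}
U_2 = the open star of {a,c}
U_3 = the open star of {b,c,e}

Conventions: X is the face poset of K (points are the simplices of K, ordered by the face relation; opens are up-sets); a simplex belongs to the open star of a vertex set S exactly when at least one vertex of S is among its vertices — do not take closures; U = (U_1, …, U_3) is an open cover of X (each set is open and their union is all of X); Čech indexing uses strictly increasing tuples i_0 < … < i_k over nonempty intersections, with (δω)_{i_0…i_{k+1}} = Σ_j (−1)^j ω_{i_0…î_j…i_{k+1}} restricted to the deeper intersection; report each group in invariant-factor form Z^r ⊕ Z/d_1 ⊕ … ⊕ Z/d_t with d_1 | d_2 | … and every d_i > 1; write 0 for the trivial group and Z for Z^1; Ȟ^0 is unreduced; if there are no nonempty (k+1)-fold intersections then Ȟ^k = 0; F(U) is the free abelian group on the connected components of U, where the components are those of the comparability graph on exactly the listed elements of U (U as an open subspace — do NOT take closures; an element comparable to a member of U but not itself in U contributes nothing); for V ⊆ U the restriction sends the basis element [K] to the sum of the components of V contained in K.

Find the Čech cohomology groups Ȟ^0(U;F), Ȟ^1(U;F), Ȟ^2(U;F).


intersection data:
  U1={{d},{a,d},{b,d},{c,d},{d,e},{a,d,e},{b,c,d}} U2={{a},{c},{a,b},{a,c},{a,d},{a,e},{b,c},{c,d},{c,e},{a,b,c},{a,c,e},{a,d,e},{b,c,d},{b,c,e}} U3={{b},{c},{e},{a,b},{a,c},{a,e},{b,c},{b,d},{b,e},{c,d},{c,e},{d,e},{a,b,c},{a,c,e},{a,d,e},{b,c,d},{b,c,e}}
  U12={{a,d},{c,d},{a,d,e},{b,c,d}} U13={{b,d},{c,d},{d,e},{a,d,e},{b,c,d}} U23={{c},{a,b},{a,c},{a,e},{b,c},{c,d},{c,e},{a,b,c},{a,c,e},{a,d,e},{b,c,d},{b,c,e}}
  U123={{c,d},{a,d,e},{b,c,d}}
components per intersection:
  U1: {{d},{a,d},{b,d},{c,d},{d,e},{a,d,e},{b,c,d}}
  U2: {{a},{c},{a,b},{a,c},{a,d},{a,e},{b,c},{c,d},{c,e},{a,b,c},{a,c,e},{a,d,e},{b,c,d},{b,c,e}}
  U3: {{b},{c},{e},{a,b},{a,c},{a,e},{b,c},{b,d},{b,e},{c,d},{c,e},{d,e},{a,b,c},{a,c,e},{a,d,e},{b,c,d},{b,c,e}}
  U12: {{a,d},{a,d,e}} {{c,d},{b,c,d}}
  U13: {{b,d},{c,d},{b,c,d}} {{d,e},{a,d,e}}
  U23: {{c},{a,b},{a,c},{a,e},{b,c},{c,d},{c,e},{a,b,c},{a,c,e},{a,d,e},{b,c,d},{b,c,e}}
  U123: {{c,d},{b,c,d}} {{a,d,e}}
C dims 3,5,2; δ0: rk 2, SNF 1^2; δ1: rk 2, SNF 1^2
Ȟ^0 = (3 − 2) − 0 = 1, so Ȟ^0 ≅ Z
Ȟ^1 = (5 − 2) − 2 = 1, so Ȟ^1 ≅ Z
Ȟ^2 = (2 − 0) − 2 = 0, so Ȟ^2 ≅ 0

Ȟ^0(U;F) ≅ Z,  Ȟ^1(U;F) ≅ Z,  Ȟ^2(U;F) ≅ 0


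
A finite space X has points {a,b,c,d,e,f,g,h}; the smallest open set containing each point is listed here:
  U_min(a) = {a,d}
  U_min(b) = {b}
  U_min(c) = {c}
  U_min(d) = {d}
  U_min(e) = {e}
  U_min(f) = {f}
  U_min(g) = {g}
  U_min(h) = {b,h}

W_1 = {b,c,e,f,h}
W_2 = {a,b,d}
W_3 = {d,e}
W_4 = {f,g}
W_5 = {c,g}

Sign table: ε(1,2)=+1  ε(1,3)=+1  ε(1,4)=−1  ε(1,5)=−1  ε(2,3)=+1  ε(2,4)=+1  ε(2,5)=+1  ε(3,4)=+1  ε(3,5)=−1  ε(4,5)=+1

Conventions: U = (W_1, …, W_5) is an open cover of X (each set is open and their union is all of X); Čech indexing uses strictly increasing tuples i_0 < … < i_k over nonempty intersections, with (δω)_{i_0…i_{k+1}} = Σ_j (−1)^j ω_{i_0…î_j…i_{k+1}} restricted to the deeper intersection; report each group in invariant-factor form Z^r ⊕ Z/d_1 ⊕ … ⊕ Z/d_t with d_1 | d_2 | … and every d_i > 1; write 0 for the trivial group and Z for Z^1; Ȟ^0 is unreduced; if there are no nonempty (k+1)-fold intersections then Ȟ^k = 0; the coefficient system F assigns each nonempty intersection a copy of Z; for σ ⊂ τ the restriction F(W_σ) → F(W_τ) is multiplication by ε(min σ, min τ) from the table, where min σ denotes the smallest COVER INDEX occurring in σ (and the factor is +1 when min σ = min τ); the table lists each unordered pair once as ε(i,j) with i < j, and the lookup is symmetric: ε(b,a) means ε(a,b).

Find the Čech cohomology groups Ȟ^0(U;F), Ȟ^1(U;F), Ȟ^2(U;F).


Ȟ^0(U;F) ≅ Z; Ȟ^1(U;F) ≅ Z^2; Ȟ^2(U;F) ≅ 0

cover nerve:
  W12={b} W13={e} W14={f} W15={c} W23={d} W45={g}
C dims 5,6; δ0: rk 4, SNF 1^4
Ȟ^0: (5−4)−0=1 ⇒ Z
Ȟ^1: (6−0)−4=2 ⇒ Z^2
Ȟ^2: (0−0)−0=0 ⇒ 0


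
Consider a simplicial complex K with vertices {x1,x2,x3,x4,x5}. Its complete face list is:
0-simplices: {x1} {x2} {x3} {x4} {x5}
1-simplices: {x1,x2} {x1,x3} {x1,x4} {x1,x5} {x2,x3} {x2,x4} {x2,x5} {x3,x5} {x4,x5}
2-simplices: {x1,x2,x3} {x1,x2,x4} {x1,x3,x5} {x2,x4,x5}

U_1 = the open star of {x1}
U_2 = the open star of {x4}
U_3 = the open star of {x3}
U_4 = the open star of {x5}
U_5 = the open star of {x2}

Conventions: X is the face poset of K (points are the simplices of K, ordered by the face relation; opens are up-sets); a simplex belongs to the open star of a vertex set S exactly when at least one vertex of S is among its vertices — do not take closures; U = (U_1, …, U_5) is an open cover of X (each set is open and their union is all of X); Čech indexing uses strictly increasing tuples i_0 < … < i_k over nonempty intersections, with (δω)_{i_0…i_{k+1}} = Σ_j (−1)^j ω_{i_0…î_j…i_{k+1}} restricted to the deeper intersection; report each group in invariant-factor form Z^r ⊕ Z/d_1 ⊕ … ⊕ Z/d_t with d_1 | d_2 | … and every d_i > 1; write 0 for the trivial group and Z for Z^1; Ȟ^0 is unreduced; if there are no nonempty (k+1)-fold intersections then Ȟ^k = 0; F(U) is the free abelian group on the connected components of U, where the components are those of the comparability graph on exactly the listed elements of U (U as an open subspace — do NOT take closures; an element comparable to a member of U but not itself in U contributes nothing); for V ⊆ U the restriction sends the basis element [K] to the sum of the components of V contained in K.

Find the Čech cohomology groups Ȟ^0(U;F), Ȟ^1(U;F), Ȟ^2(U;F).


nonempty intersections:
  U1={{x1},{x1,x2},{x1,x3},{x1,x4},{x1,x5},{x1,x2,x3},{x1,x2,x4},{x1,x3,x5}} U2={{x4},{x1,x4},{x2,x4},{x4,x5},{x1,x2,x4},{x2,x4,x5}} U3={{x3},{x1,x3},{x2,x3},{x3,x5},{x1,x2,x3},{x1,x3,x5}} U4={{x5},{x1,x5},{x2,x5},{x3,x5},{x4,x5},{x1,x3,x5},{x2,x4,x5}} U5={{x2},{x1,x2},{x2,x3},{x2,x4},{x2,x5},{x1,x2,x3},{x1,x2,x4},{x2,x4,x5}}
  U12={{x1,x4},{x1,x2,x4}} U13={{x1,x3},{x1,x2,x3},{x1,x3,x5}} U14={{x1,x5},{x1,x3,x5}} U15={{x1,x2},{x1,x2,x3},{x1,x2,x4}} U24={{x4,x5},{x2,x4,x5}} U25={{x2,x4},{x1,x2,x4},{x2,x4,x5}} U34={{x3,x5},{x1,x3,x5}} U35={{x2,x3},{x1,x2,x3}} U45={{x2,x5},{x2,x4,x5}}
  U125={{x1,x2,x4}} U134={{x1,x3,x5}} U135={{x1,x2,x3}} U245={{x2,x4,x5}}
components per intersection:
  U1: {{x1},{x1,x2},{x1,x3},{x1,x4},{x1,x5},{x1,x2,x3},{x1,x2,x4},{x1,x3,x5}}
  U2: {{x4},{x1,x4},{x2,x4},{x4,x5},{x1,x2,x4},{x2,x4,x5}}
  U3: {{x3},{x1,x3},{x2,x3},{x3,x5},{x1,x2,x3},{x1,x3,x5}}
  U4: {{x5},{x1,x5},{x2,x5},{x3,x5},{x4,x5},{x1,x3,x5},{x2,x4,x5}}
  U5: {{x2},{x1,x2},{x2,x3},{x2,x4},{x2,x5},{x1,x2,x3},{x1,x2,x4},{x2,x4,x5}}
  U12: {{x1,x4},{x1,x2,x4}}
  U13: {{x1,x3},{x1,x2,x3},{x1,x3,x5}}
  U14: {{x1,x5},{x1,x3,x5}}
  U15: {{x1,x2},{x1,x2,x3},{x1,x2,x4}}
  U24: {{x4,x5},{x2,x4,x5}}
  U25: {{x2,x4},{x1,x2,x4},{x2,x4,x5}}
  U34: {{x3,x5},{x1,x3,x5}}
  U35: {{x2,x3},{x1,x2,x3}}
  U45: {{x2,x5},{x2,x4,x5}}
  U125: {{x1,x2,x4}}
  U134: {{x1,x3,x5}}
  U135: {{x1,x2,x3}}
  U245: {{x2,x4,x5}}
C dims 5,9,4; δ0: rk 4, SNF 1^4; δ1: rk 4, SNF 1^4
Ȟ^0: (5−4)−0=1 ⇒ Z
Ȟ^1: (9−4)−4=1 ⇒ Z
Ȟ^2: (4−0)−4=0 ⇒ 0

Ȟ^0 ≅ Z, Ȟ^1 ≅ Z and Ȟ^2 ≅ 0
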